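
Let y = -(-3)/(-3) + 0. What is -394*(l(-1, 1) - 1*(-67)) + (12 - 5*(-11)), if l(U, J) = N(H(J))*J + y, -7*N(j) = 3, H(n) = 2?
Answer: -180377/7 ≈ -25768.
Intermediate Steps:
N(j) = -3/7 (N(j) = -1/7*3 = -3/7)
y = -1 (y = -(-3)*(-1)/3 + 0 = -1*1 + 0 = -1 + 0 = -1)
l(U, J) = -1 - 3*J/7 (l(U, J) = -3*J/7 - 1 = -1 - 3*J/7)
-394*(l(-1, 1) - 1*(-67)) + (12 - 5*(-11)) = -394*((-1 - 3/7*1) - 1*(-67)) + (12 - 5*(-11)) = -394*((-1 - 3/7) + 67) + (12 + 55) = -394*(-10/7 + 67) + 67 = -394*459/7 + 67 = -180846/7 + 67 = -180377/7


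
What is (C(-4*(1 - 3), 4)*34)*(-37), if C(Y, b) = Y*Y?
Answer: -80512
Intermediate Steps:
C(Y, b) = Y²
(C(-4*(1 - 3), 4)*34)*(-37) = ((-4*(1 - 3))²*34)*(-37) = ((-4*(-2))²*34)*(-37) = (8²*34)*(-37) = (64*34)*(-37) = 2176*(-37) = -80512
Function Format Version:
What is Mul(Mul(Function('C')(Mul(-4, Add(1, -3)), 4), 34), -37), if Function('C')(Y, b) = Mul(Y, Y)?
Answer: -80512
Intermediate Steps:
Function('C')(Y, b) = Pow(Y, 2)
Mul(Mul(Function('C')(Mul(-4, Add(1, -3)), 4), 34), -37) = Mul(Mul(Pow(Mul(-4, Add(1, -3)), 2), 34), -37) = Mul(Mul(Pow(Mul(-4, -2), 2), 34), -37) = Mul(Mul(Pow(8, 2), 34), -37) = Mul(Mul(64, 34), -37) = Mul(2176, -37) = -80512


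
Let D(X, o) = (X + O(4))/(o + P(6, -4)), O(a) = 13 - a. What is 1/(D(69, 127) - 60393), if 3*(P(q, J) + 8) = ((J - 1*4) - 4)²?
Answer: -167/10085553 ≈ -1.6558e-5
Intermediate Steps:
P(q, J) = -8 + (-8 + J)²/3 (P(q, J) = -8 + ((J - 1*4) - 4)²/3 = -8 + ((J - 4) - 4)²/3 = -8 + ((-4 + J) - 4)²/3 = -8 + (-8 + J)²/3)
D(X, o) = (9 + X)/(40 + o) (D(X, o) = (X + (13 - 1*4))/(o + (-8 + (-8 - 4)²/3)) = (X + (13 - 4))/(o + (-8 + (⅓)*(-12)²)) = (X + 9)/(o + (-8 + (⅓)*144)) = (9 + X)/(o + (-8 + 48)) = (9 + X)/(o + 40) = (9 + X)/(40 + o))
1/(D(69, 127) - 60393) = 1/((9 + 69)/(40 + 127) - 60393) = 1/(78/167 - 60393) = 1/(-10085553/167) = -167/10085553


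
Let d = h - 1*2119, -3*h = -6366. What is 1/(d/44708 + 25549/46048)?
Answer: 514678496/285595709 ≈ 1.8021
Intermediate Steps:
h = 2122 (h = -⅓*(-6366) = 2122)
d = 3 (d = 2122 - 1*2119 = 2122 - 2119 = 3)
1/(d/44708 + 25549/46048) = 1/(3/44708 + 25549/46048) = 1/(285595709/514678496) = 514678496/285595709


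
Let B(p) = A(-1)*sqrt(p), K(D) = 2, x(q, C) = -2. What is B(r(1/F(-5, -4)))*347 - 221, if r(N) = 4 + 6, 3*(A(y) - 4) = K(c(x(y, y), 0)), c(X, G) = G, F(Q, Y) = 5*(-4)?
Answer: -221 + 4858*sqrt(10)/3 ≈ 4899.8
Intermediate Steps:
F(Q, Y) = -20
A(y) = 14/3 (A(y) = 4 + (1/3)*2 = 4 + 2/3 = 14/3)
r(N) = 10
B(p) = 14*sqrt(p)/3
B(r(1/F(-5, -4)))*347 - 221 = (14*sqrt(10)/3)*347 - 221 = 4858*sqrt(10)/3 - 221 = -221 + 4858*sqrt(10)/3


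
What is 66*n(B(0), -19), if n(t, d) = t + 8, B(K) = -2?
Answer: 396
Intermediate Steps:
n(t, d) = 8 + t
66*n(B(0), -19) = 66*(8 - 2) = 66*6 = 396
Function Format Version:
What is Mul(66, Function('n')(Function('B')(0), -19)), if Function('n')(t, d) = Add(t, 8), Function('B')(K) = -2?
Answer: 396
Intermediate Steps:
Function('n')(t, d) = Add(8, t)
Mul(66, Function('n')(Function('B')(0), -19)) = Mul(66, Add(8, -2)) = Mul(66, 6) = 396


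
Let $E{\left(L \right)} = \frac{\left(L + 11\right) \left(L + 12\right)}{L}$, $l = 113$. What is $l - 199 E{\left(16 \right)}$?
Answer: $- \frac{37159}{4} \approx -9289.8$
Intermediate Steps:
$E{\left(L \right)} = \frac{\left(11 + L\right) \left(12 + L\right)}{L}$
$l - 199 E{\left(16 \right)} = 113 - 199 \left(23 + 16 + \frac{132}{16}\right) = 113 - 199 \left(23 + 16 + 132 \cdot \frac{1}{16}\right) = 113 - 199 \left(23 + 16 + \frac{33}{4}\right) = 113 - \frac{37611}{4} = - \frac{37159}{4}$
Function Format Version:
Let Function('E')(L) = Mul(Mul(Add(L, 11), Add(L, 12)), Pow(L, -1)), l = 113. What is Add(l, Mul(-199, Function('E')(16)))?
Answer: Rational(-37159, 4) ≈ -9289.8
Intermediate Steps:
Function('E')(L) = Mul(Pow(L, -1), Add(11, L), Add(12, L)) (Function('E')(L) = Mul(Mul(Add(11, L), Add(12, L)), Pow(L, -1)) = Mul(Pow(L, -1), Add(11, L), Add(12, L)))
Add(l, Mul(-199, Function('E')(16))) = Add(113, Mul(-199, Add(23, 16, Mul(132, Pow(16, -1))))) = Add(113, Mul(-199, Add(23, 16, Mul(132, Rational(1, 16))))) = Add(113, Mul(-199, Add(23, 16, Rational(33, 4)))) = Add(113, Mul(-199, Rational(189, 4))) = Add(113, Rational(-37611, 4)) = Rational(-37159, 4)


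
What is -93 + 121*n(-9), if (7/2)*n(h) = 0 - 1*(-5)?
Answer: 559/7 ≈ 79.857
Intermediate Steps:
n(h) = 10/7 (n(h) = 2*(0 - 1*(-5))/7 = 2*(0 + 5)/7 = (2/7)*5 = 10/7)
-93 + 121*n(-9) = -93 + 121*(10/7) = -93 + 1210/7 = 559/7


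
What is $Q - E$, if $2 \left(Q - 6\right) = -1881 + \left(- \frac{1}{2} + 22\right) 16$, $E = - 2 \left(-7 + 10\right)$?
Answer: $- \frac{1513}{2} \approx -756.5$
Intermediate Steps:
$E = -6$ ($E = \left(-2\right) 3 = -6$)
$Q = - \frac{1525}{2}$ ($Q = 6 + \frac{-1881 + \left(- \frac{1}{2} + 22\right) 16}{2} = 6 + \frac{-1881 + \frac{43}{2} \cdot 16}{2} = 6 + \frac{-1881 + 344}{2} = 6 + \frac{1}{2} \left(-1537\right) = 6 - \frac{1537}{2} = - \frac{1525}{2} \approx -762.5$)
$Q - E = - \frac{1525}{2} - -6 = - \frac{1525}{2} + 6 = - \frac{1513}{2}$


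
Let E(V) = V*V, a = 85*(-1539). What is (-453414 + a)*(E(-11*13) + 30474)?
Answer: -29750693367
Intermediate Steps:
a = -130815
E(V) = V²
(-453414 + a)*(E(-11*13) + 30474) = (-453414 - 130815)*((-11*13)² + 30474) = -584229*((-143)² + 30474) = -584229*(20449 + 30474) = -584229*50923 = -29750693367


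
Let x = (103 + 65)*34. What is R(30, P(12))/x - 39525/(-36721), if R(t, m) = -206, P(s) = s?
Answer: 109101137/104875176 ≈ 1.0403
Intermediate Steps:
x = 5712 (x = 168*34 = 5712)
R(30, P(12))/x - 39525/(-36721) = -206/5712 - 39525/(-36721) = -206*1/5712 - 39525*(-1/36721) = -103/2856 + 39525/36721 = 109101137/104875176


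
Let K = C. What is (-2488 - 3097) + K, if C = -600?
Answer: -6185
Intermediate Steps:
K = -600
(-2488 - 3097) + K = (-2488 - 3097) - 600 = -5585 - 600 = -6185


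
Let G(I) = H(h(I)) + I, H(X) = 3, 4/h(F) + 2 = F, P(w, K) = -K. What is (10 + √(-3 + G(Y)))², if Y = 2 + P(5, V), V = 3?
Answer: (10 + I)² ≈ 99.0 + 20.0*I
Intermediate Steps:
h(F) = 4/(-2 + F)
Y = -1 (Y = 2 - 1*3 = 2 - 3 = -1)
G(I) = 3 + I
(10 + √(-3 + G(Y)))² = (10 + √(-3 + (3 - 1)))² = (10 + √(-3 + 2))² = (10 + √(-1))² = (10 + I)²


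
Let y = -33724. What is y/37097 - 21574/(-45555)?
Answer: -735966142/1689953835 ≈ -0.43549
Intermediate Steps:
y/37097 - 21574/(-45555) = -33724/37097 - 21574/(-45555) = -33724*1/37097 - 21574*(-1/45555) = -33724/37097 + 21574/45555 = -735966142/1689953835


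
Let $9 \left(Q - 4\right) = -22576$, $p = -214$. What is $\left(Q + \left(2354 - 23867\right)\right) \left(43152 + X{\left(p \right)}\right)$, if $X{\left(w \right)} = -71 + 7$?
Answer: $- \frac{9313772816}{9} \approx -1.0349 \cdot 10^{9}$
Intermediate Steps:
$Q = - \frac{22540}{9}$ ($Q = 4 + \frac{1}{9} \left(-22576\right) = 4 - \frac{22576}{9} = - \frac{22540}{9} \approx -2504.4$)
$X{\left(w \right)} = -64$
$\left(Q + \left(2354 - 23867\right)\right) \left(43152 + X{\left(p \right)}\right) = \left(- \frac{22540}{9} + \left(2354 - 23867\right)\right) \left(43152 - 64\right) = \left(- \frac{22540}{9} - 21513\right) 43088 = \left(- \frac{216157}{9}\right) 43088 = - \frac{9313772816}{9}$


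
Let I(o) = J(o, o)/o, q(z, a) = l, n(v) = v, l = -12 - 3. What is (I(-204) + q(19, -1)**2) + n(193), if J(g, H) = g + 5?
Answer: 85471/204 ≈ 418.98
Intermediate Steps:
J(g, H) = 5 + g
l = -15
q(z, a) = -15
I(o) = (5 + o)/o
(I(-204) + q(19, -1)**2) + n(193) = ((5 - 204)/(-204) + (-15)**2) + 193 = (-1/204*(-199) + 225) + 193 = (199/204 + 225) + 193 = 46099/204 + 193 = 85471/204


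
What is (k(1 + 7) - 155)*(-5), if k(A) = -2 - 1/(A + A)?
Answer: 12565/16 ≈ 785.31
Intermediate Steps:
k(A) = -2 - 1/(2*A)
(k(1 + 7) - 155)*(-5) = ((-2 - 1/(2*(1 + 7))) - 155)*(-5) = ((-2 - ½/8) - 155)*(-5) = ((-2 - ½*⅛) - 155)*(-5) = ((-2 - 1/16) - 155)*(-5) = (-33/16 - 155)*(-5) = -2513/16*(-5) = 12565/16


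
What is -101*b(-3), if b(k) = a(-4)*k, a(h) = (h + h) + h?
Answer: -3636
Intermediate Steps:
a(h) = 3*h (a(h) = 2*h + h = 3*h)
b(k) = -12*k (b(k) = (3*(-4))*k = -12*k)
-101*b(-3) = -(-1212)*(-3) = -101*36 = -3636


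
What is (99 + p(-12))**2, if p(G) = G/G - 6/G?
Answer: 40401/4 ≈ 10100.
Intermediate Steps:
p(G) = 1 - 6/G
(99 + p(-12))**2 = (99 + (-6 - 12)/(-12))**2 = (99 - 1/12*(-18))**2 = (99 + 3/2)**2 = (201/2)**2 = 40401/4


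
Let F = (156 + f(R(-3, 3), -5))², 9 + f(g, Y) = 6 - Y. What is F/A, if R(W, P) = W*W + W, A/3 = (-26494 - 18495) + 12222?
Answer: -24964/98301 ≈ -0.25395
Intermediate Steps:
A = -98301 (A = 3*((-26494 - 18495) + 12222) = 3*(-44989 + 12222) = 3*(-32767) = -98301)
R(W, P) = W + W² (R(W, P) = W² + W = W + W²)
f(g, Y) = -3 - Y (f(g, Y) = -9 + (6 - Y) = -3 - Y)
F = 24964 (F = (156 + (-3 - 1*(-5)))² = (156 + (-3 + 5))² = (156 + 2)² = 158² = 24964)
F/A = 24964/(-98301) = 24964*(-1/98301) = -24964/98301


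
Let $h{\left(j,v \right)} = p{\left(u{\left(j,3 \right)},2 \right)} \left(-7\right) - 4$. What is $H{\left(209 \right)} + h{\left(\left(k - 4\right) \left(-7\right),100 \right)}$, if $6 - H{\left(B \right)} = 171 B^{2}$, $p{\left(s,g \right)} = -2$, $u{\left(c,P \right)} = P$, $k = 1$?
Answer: $-7469435$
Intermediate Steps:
$H{\left(B \right)} = 6 - 171 B^{2}$
$h{\left(j,v \right)} = 10$ ($h{\left(j,v \right)} = \left(-2\right) \left(-7\right) - 4 = 14 - 4 = 10$)
$H{\left(209 \right)} + h{\left(\left(k - 4\right) \left(-7\right),100 \right)} = \left(6 - 171 \cdot 209^{2}\right) + 10 = \left(6 - 7469451\right) + 10 = -7469445 + 10 = -7469435$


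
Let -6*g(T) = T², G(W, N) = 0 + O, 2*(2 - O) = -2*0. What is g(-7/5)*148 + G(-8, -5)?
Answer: -3476/75 ≈ -46.347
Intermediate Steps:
O = 2 (O = 2 - (-1)*0 = 2 - ½*0 = 2 + 0 = 2)
G(W, N) = 2 (G(W, N) = 0 + 2 = 2)
g(T) = -T²/6
g(-7/5)*148 + G(-8, -5) = -(-7/5)²/6*148 + 2 = -⅙*49/25*148 + 2 = -49/150*148 + 2 = -3626/75 + 2 = -3476/75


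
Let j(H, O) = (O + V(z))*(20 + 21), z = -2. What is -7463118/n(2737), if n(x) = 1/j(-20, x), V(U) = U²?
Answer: -838712663958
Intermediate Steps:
j(H, O) = 164 + 41*O (j(H, O) = (O + (-2)²)*(20 + 21) = (O + 4)*41 = (4 + O)*41 = 164 + 41*O)
n(x) = 1/(164 + 41*x)
-7463118/n(2737) = -7463118/(1/(41*(4 + 2737))) = -7463118/((1/41)/2741) = -7463118/((1/41)*(1/2741)) = -7463118/1/112381 = -7463118*112381 = -838712663958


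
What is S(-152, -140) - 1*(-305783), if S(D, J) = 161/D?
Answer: 46478855/152 ≈ 3.0578e+5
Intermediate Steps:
S(-152, -140) - 1*(-305783) = 161/(-152) - 1*(-305783) = 161*(-1/152) + 305783 = -161/152 + 305783 = 46478855/152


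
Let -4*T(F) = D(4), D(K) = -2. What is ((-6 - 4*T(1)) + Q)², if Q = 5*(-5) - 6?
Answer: 1521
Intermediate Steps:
T(F) = ½ (T(F) = -¼*(-2) = ½)
Q = -31 (Q = -25 - 6 = -31)
((-6 - 4*T(1)) + Q)² = ((-6 - 4*½) - 31)² = ((-6 - 2) - 31)² = (-8 - 31)² = (-39)² = 1521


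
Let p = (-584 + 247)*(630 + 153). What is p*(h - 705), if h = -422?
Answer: 297382617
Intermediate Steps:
p = -263871 (p = -337*783 = -263871)
p*(h - 705) = -263871*(-422 - 705) = -263871*(-1127) = 297382617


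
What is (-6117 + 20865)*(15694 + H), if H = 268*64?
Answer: 484412808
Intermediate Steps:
H = 17152
(-6117 + 20865)*(15694 + H) = (-6117 + 20865)*(15694 + 17152) = 14748*32846 = 484412808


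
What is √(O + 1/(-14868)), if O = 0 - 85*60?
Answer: I*√31316468813/2478 ≈ 71.414*I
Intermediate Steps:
O = -5100 (O = 0 - 5100 = -5100)
√(O + 1/(-14868)) = √(-5100 + 1/(-14868)) = √(-5100 - 1/14868) = √(-75826801/14868) = I*√31316468813/2478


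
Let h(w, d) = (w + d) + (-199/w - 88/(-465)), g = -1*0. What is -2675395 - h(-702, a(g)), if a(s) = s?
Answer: -291033396767/108810 ≈ -2.6747e+6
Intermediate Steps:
g = 0
h(w, d) = 88/465 + d + w - 199/w (h(w, d) = (d + w) + (-199/w - 88*(-1/465)) = (d + w) + (-199/w + 88/465) = (d + w) + (88/465 - 199/w) = 88/465 + d + w - 199/w)
-2675395 - h(-702, a(g)) = -2675395 - (88/465 + 0 - 702 - 199/(-702)) = -2675395 - (88/465 + 0 - 702 - 199*(-1/702)) = -2675395 - (88/465 + 0 - 702 + 199/702) = -2675395 - 1*(-76333183/108810) = -2675395 + 76333183/108810 = -291033396767/108810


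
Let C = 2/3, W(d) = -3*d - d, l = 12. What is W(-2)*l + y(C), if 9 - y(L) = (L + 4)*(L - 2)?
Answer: 1001/9 ≈ 111.22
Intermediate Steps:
W(d) = -4*d
C = ⅔ (C = 2*(⅓) = ⅔ ≈ 0.66667)
y(L) = 9 - (-2 + L)*(4 + L) (y(L) = 9 - (L + 4)*(L - 2) = 9 - (4 + L)*(-2 + L) = 9 - (-2 + L)*(4 + L))
W(-2)*l + y(C) = -4*(-2)*12 + (17 - (⅔)² - 2*⅔) = 8*12 + (17 - 1*4/9 - 4/3) = 96 + (17 - 4/9 - 4/3) = 96 + 137/9 = 1001/9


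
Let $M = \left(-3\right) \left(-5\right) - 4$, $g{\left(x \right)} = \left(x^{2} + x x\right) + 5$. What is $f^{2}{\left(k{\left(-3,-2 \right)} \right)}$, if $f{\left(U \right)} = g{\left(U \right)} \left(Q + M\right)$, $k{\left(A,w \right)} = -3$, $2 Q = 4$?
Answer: $89401$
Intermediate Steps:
$Q = 2$ ($Q = \frac{1}{2} \cdot 4 = 2$)
$g{\left(x \right)} = 5 + 2 x^{2}$ ($g{\left(x \right)} = \left(x^{2} + x^{2}\right) + 5 = 2 x^{2} + 5 = 5 + 2 x^{2}$)
$M = 11$ ($M = 15 - 4 = 11$)
$f{\left(U \right)} = 65 + 26 U^{2}$ ($f{\left(U \right)} = \left(5 + 2 U^{2}\right) \left(2 + 11\right) = \left(5 + 2 U^{2}\right) 13 = 65 + 26 U^{2}$)
$f^{2}{\left(k{\left(-3,-2 \right)} \right)} = \left(65 + 26 \left(-3\right)^{2}\right)^{2} = \left(65 + 26 \cdot 9\right)^{2} = \left(65 + 234\right)^{2} = 299^{2} = 89401$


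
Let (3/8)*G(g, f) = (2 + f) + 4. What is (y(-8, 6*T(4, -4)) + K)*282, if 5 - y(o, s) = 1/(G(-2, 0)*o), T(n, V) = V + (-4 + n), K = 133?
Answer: 2490765/64 ≈ 38918.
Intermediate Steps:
G(g, f) = 16 + 8*f/3 (G(g, f) = 8*((2 + f) + 4)/3 = 8*(6 + f)/3 = 16 + 8*f/3)
T(n, V) = -4 + V + n
y(o, s) = 5 - 1/(16*o) (y(o, s) = 5 - 1/((16 + (8/3)*0)*o) = 5 - 1/((16 + 0)*o) = 5 - 1/(16*o))
(y(-8, 6*T(4, -4)) + K)*282 = ((5 - 1/16/(-8)) + 133)*282 = ((5 - 1/16*(-⅛)) + 133)*282 = ((5 + 1/128) + 133)*282 = (641/128 + 133)*282 = (17665/128)*282 = 2490765/64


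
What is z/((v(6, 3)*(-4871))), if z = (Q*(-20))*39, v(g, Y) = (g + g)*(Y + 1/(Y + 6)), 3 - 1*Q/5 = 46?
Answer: -125775/136388 ≈ -0.92218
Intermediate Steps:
Q = -215 (Q = 15 - 5*46 = 15 - 230 = -215)
v(g, Y) = 2*g*(Y + 1/(6 + Y)) (v(g, Y) = (2*g)*(Y + 1/(6 + Y)) = 2*g*(Y + 1/(6 + Y)))
z = 167700 (z = -215*(-20)*39 = 4300*39 = 167700)
z/((v(6, 3)*(-4871))) = 167700/(((2*6*(1 + 3² + 6*3)/(6 + 3))*(-4871))) = 167700/(((2*6*(1 + 9 + 18)/9)*(-4871))) = 167700/(((2*6*(⅑)*28)*(-4871))) = 167700/(((112/3)*(-4871))) = 167700/(-545552/3) = 167700*(-3/545552) = -125775/136388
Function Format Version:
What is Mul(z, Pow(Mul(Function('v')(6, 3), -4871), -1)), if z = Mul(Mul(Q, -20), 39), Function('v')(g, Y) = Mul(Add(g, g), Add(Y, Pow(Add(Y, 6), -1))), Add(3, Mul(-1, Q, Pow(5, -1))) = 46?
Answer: Rational(-125775, 136388) ≈ -0.92218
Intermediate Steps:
Q = -215 (Q = Add(15, Mul(-5, 46)) = Add(15, -230) = -215)
Function('v')(g, Y) = Mul(2, g, Add(Y, Pow(Add(6, Y), -1))) (Function('v')(g, Y) = Mul(Mul(2, g), Add(Y, Pow(Add(6, Y), -1))) = Mul(2, g, Add(Y, Pow(Add(6, Y), -1))))
z = 167700 (z = Mul(Mul(-215, -20), 39) = Mul(4300, 39) = 167700)
Mul(z, Pow(Mul(Function('v')(6, 3), -4871), -1)) = Mul(167700, Pow(Mul(Mul(2, 6, Pow(Add(6, 3), -1), Add(1, Pow(3, 2), Mul(6, 3))), -4871), -1)) = Mul(167700, Pow(Mul(Mul(2, 6, Pow(9, -1), Add(1, 9, 18)), -4871), -1)) = Mul(167700, Pow(Mul(Mul(2, 6, Rational(1, 9), 28), -4871), -1)) = Mul(167700, Pow(Mul(Rational(112, 3), -4871), -1)) = Mul(167700, Pow(Rational(-545552, 3), -1)) = Mul(167700, Rational(-3, 545552)) = Rational(-125775, 136388)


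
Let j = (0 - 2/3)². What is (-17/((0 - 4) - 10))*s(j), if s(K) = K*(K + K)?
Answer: 272/567 ≈ 0.47972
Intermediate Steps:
j = 4/9 (j = (0 - 2*⅓)² = (0 - ⅔)² = (-⅔)² = 4/9 ≈ 0.44444)
s(K) = 2*K² (s(K) = K*(2*K) = 2*K²)
(-17/((0 - 4) - 10))*s(j) = (-17/((0 - 4) - 10))*(2*(4/9)²) = (-17/(-4 - 10))*(2*(16/81)) = -17/(-14)*(32/81) = -17*(-1/14)*(32/81) = (17/14)*(32/81) = 272/567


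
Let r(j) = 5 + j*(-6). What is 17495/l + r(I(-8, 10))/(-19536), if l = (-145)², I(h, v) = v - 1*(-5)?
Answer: 68713889/82148880 ≈ 0.83646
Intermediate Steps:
I(h, v) = 5 + v (I(h, v) = v + 5 = 5 + v)
r(j) = 5 - 6*j
l = 21025
17495/l + r(I(-8, 10))/(-19536) = 17495/21025 + (5 - 6*(5 + 10))/(-19536) = 17495*(1/21025) + (5 - 6*15)*(-1/19536) = 3499/4205 + (5 - 90)*(-1/19536) = 3499/4205 - 85*(-1/19536) = 3499/4205 + 85/19536 = 68713889/82148880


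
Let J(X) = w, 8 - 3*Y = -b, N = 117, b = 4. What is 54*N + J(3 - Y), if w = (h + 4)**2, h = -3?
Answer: 6319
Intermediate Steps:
w = 1 (w = (-3 + 4)**2 = 1**2 = 1)
Y = 4 (Y = 8/3 - (-1)*4/3 = 8/3 - 1/3*(-4) = 8/3 + 4/3 = 4)
J(X) = 1
54*N + J(3 - Y) = 54*117 + 1 = 6318 + 1 = 6319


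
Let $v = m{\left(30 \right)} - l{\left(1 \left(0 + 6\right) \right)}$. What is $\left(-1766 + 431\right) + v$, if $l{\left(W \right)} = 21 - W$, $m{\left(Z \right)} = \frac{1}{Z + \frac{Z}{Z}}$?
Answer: $- \frac{41849}{31} \approx -1350.0$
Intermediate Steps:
$m{\left(Z \right)} = \frac{1}{1 + Z}$ ($m{\left(Z \right)} = \frac{1}{Z + 1} = \frac{1}{1 + Z}$)
$v = - \frac{464}{31}$ ($v = \frac{1}{1 + 30} - \left(21 - 1 \left(0 + 6\right)\right) = \frac{1}{31} - \left(21 - 1 \cdot 6\right) = \frac{1}{31} - \left(21 - 6\right) = \frac{1}{31} - 15 = - \frac{464}{31} \approx -14.968$)
$\left(-1766 + 431\right) + v = \left(-1766 + 431\right) - \frac{464}{31} = -1335 - \frac{464}{31} = - \frac{41849}{31}$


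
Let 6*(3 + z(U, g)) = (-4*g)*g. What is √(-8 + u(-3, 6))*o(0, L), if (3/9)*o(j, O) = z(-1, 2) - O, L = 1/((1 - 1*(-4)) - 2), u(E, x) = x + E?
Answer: -18*I*√5 ≈ -40.249*I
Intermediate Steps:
u(E, x) = E + x
z(U, g) = -3 - 2*g²/3 (z(U, g) = -3 + ((-4*g)*g)/6 = -3 + (-4*g²)/6 = -3 - 2*g²/3)
L = ⅓ (L = 1/((1 + 4) - 2) = 1/(5 - 2) = 1/3 = ⅓ ≈ 0.33333)
o(j, O) = -17 - 3*O (o(j, O) = 3*((-3 - ⅔*2²) - O) = 3*((-3 - ⅔*4) - O) = 3*((-3 - 8/3) - O) = 3*(-17/3 - O) = -17 - 3*O)
√(-8 + u(-3, 6))*o(0, L) = √(-8 + (-3 + 6))*(-17 - 3*⅓) = √(-8 + 3)*(-17 - 1) = √(-5)*(-18) = (I*√5)*(-18) = -18*I*√5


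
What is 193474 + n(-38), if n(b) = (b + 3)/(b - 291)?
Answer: 9093283/47 ≈ 1.9347e+5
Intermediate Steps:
n(b) = (3 + b)/(-291 + b)
193474 + n(-38) = 193474 + (3 - 38)/(-291 - 38) = 193474 - 35/(-329) = 193474 - 1/329*(-35) = 193474 + 5/47 = 9093283/47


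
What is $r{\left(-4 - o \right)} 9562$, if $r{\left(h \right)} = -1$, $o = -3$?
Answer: $-9562$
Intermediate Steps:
$r{\left(-4 - o \right)} 9562 = \left(-1\right) 9562 = -9562$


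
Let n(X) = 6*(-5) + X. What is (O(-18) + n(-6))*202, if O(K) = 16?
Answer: -4040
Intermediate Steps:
n(X) = -30 + X
(O(-18) + n(-6))*202 = (16 + (-30 - 6))*202 = (16 - 36)*202 = -20*202 = -4040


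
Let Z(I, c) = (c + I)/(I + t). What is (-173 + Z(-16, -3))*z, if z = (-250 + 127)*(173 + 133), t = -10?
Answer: 84290301/13 ≈ 6.4839e+6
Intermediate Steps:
z = -37638 (z = -123*306 = -37638)
Z(I, c) = (I + c)/(-10 + I) (Z(I, c) = (c + I)/(I - 10) = (I + c)/(-10 + I))
(-173 + Z(-16, -3))*z = (-173 + (-16 - 3)/(-10 - 16))*(-37638) = (-173 - 19/(-26))*(-37638) = (-173 - 1/26*(-19))*(-37638) = (-173 + 19/26)*(-37638) = -4479/26*(-37638) = 84290301/13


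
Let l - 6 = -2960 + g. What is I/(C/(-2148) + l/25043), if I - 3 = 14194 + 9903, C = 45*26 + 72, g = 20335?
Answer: 216065995400/1038497 ≈ 2.0806e+5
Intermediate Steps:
C = 1242 (C = 1170 + 72 = 1242)
l = 17381 (l = 6 + (-2960 + 20335) = 6 + 17375 = 17381)
I = 24100 (I = 3 + (14194 + 9903) = 3 + 24097 = 24100)
I/(C/(-2148) + l/25043) = 24100/(1242/(-2148) + 17381/25043) = 24100/(1242*(-1/2148) + 17381*(1/25043)) = 24100/(-207/358 + 17381/25043) = 24100/(1038497/8965394) = 24100*(8965394/1038497) = 216065995400/1038497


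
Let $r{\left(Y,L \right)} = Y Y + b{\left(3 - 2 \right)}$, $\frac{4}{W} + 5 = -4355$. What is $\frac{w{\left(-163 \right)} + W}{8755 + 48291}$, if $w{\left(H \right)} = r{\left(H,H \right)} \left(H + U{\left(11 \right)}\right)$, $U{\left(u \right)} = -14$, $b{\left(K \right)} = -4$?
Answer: $- \frac{5125185451}{62180140} \approx -82.425$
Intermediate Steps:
$W = - \frac{1}{1090}$ ($W = \frac{4}{-5 - 4355} = \frac{4}{-4360} = 4 \left(- \frac{1}{4360}\right) = - \frac{1}{1090} \approx -0.00091743$)
$r{\left(Y,L \right)} = -4 + Y^{2}$ ($r{\left(Y,L \right)} = Y Y - 4 = Y^{2} - 4 = -4 + Y^{2}$)
$w{\left(H \right)} = \left(-14 + H\right) \left(-4 + H^{2}\right)$ ($w{\left(H \right)} = \left(-4 + H^{2}\right) \left(H - 14\right) = \left(-4 + H^{2}\right) \left(-14 + H\right) = \left(-14 + H\right) \left(-4 + H^{2}\right)$)
$\frac{w{\left(-163 \right)} + W}{8755 + 48291} = \frac{\left(-14 - 163\right) \left(-4 + \left(-163\right)^{2}\right) - \frac{1}{1090}}{8755 + 48291} = \frac{- 177 \left(-4 + 26569\right) - \frac{1}{1090}}{57046} = \left(\left(-177\right) 26565 - \frac{1}{1090}\right) \frac{1}{57046} = \left(-4702005 - \frac{1}{1090}\right) \frac{1}{57046} = \left(- \frac{5125185451}{1090}\right) \frac{1}{57046} = - \frac{5125185451}{62180140}$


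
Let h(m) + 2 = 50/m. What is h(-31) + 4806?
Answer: 148874/31 ≈ 4802.4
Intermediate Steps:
h(m) = -2 + 50/m
h(-31) + 4806 = (-2 + 50/(-31)) + 4806 = (-2 + 50*(-1/31)) + 4806 = (-2 - 50/31) + 4806 = -112/31 + 4806 = 148874/31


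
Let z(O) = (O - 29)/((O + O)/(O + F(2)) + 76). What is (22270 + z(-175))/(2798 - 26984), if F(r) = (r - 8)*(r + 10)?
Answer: -11827682/12846797 ≈ -0.92067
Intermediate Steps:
F(r) = (-8 + r)*(10 + r)
z(O) = (-29 + O)/(76 + 2*O/(-72 + O)) (z(O) = (O - 29)/((O + O)/(O + (-80 + 2² + 2*2)) + 76) = (-29 + O)/((2*O)/(O + (-80 + 4 + 4)) + 76) = (-29 + O)/((2*O)/(O - 72) + 76) = (-29 + O)/((2*O)/(-72 + O) + 76) = (-29 + O)/(2*O/(-72 + O) + 76) = (-29 + O)/(76 + 2*O/(-72 + O)))
(22270 + z(-175))/(2798 - 26984) = (22270 + (2088 + (-175)² - 101*(-175))/(6*(-912 + 13*(-175))))/(2798 - 26984) = (22270 + (2088 + 30625 + 17675)/(6*(-912 - 2275)))/(-24186) = (22270 + (⅙)*50388/(-3187))*(-1/24186) = (22270 + (⅙)*(-1/3187)*50388)*(-1/24186) = (22270 - 8398/3187)*(-1/24186) = (70966092/3187)*(-1/24186) = -11827682/12846797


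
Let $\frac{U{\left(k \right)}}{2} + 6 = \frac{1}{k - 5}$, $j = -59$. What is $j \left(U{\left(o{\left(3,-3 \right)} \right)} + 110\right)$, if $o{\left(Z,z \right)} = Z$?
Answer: $-5723$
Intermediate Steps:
$U{\left(k \right)} = -12 + \frac{2}{-5 + k}$ ($U{\left(k \right)} = -12 + \frac{2}{k - 5} = -12 + \frac{2}{-5 + k}$)
$j \left(U{\left(o{\left(3,-3 \right)} \right)} + 110\right) = - 59 \left(\frac{2 \left(31 - 18\right)}{-5 + 3} + 110\right) = - 59 \left(\frac{2 \left(31 - 18\right)}{-2} + 110\right) = - 59 \left(2 \left(- \frac{1}{2}\right) 13 + 110\right) = - 59 \left(-13 + 110\right) = \left(-59\right) 97 = -5723$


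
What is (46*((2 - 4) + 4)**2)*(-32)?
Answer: -5888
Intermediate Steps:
(46*((2 - 4) + 4)**2)*(-32) = (46*(-2 + 4)**2)*(-32) = (46*2**2)*(-32) = (46*4)*(-32) = 184*(-32) = -5888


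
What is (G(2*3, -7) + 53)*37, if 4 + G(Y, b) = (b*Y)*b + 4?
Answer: 12839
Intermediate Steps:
G(Y, b) = Y*b² (G(Y, b) = -4 + ((b*Y)*b + 4) = -4 + ((Y*b)*b + 4) = -4 + (Y*b² + 4) = -4 + (4 + Y*b²) = Y*b²)
(G(2*3, -7) + 53)*37 = ((2*3)*(-7)² + 53)*37 = (6*49 + 53)*37 = (294 + 53)*37 = 347*37 = 12839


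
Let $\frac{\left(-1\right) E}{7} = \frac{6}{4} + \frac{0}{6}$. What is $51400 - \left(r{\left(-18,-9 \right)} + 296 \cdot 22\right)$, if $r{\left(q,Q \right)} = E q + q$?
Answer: $44717$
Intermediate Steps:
$E = - \frac{21}{2}$ ($E = - 7 \left(\frac{6}{4} + \frac{0}{6}\right) = - 7 \left(6 \cdot \frac{1}{4} + 0 \cdot \frac{1}{6}\right) = - 7 \left(\frac{3}{2} + 0\right) = \left(-7\right) \frac{3}{2} = - \frac{21}{2} \approx -10.5$)
$r{\left(q,Q \right)} = - \frac{19 q}{2}$ ($r{\left(q,Q \right)} = - \frac{21 q}{2} + q = - \frac{19 q}{2}$)
$51400 - \left(r{\left(-18,-9 \right)} + 296 \cdot 22\right) = 51400 - \left(\left(- \frac{19}{2}\right) \left(-18\right) + 296 \cdot 22\right) = 51400 - \left(171 + 6512\right) = 51400 - 6683 = 44717$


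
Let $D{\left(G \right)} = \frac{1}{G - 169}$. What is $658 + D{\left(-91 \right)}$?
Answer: $\frac{171079}{260} \approx 658.0$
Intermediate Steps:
$D{\left(G \right)} = \frac{1}{-169 + G}$
$658 + D{\left(-91 \right)} = 658 + \frac{1}{-169 - 91} = 658 + \frac{1}{-260} = 658 - \frac{1}{260} = \frac{171079}{260}$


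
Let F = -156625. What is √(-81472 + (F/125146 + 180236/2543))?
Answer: I*√168254879802079368970/45463754 ≈ 285.31*I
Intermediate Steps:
√(-81472 + (F/125146 + 180236/2543)) = √(-81472 + (-156625/125146 + 180236/2543)) = √(-81472 + (-156625*1/125146 + 180236*(1/2543))) = √(-81472 + (-22375/17878 + 180236/2543)) = √(-81472 + 3165359583/45463754) = √(-3700857606305/45463754) = I*√168254879802079368970/45463754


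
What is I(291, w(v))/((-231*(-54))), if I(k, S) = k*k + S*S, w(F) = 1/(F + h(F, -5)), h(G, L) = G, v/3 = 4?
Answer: 48776257/7185024 ≈ 6.7886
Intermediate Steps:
v = 12 (v = 3*4 = 12)
w(F) = 1/(2*F) (w(F) = 1/(F + F) = 1/(2*F))
I(k, S) = S**2 + k**2 (I(k, S) = k**2 + S**2 = S**2 + k**2)
I(291, w(v))/((-231*(-54))) = (((1/2)/12)**2 + 291**2)/((-231*(-54))) = (((1/2)*(1/12))**2 + 84681)/12474 = ((1/24)**2 + 84681)*(1/12474) = (1/576 + 84681)*(1/12474) = (48776257/576)*(1/12474) = 48776257/7185024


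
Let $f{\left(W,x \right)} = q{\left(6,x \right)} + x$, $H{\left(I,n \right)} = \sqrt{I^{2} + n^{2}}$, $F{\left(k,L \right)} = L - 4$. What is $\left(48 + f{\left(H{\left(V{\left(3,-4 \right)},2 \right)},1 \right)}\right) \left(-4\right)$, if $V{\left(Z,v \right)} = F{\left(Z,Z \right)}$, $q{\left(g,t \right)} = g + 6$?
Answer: $-244$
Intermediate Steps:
$F{\left(k,L \right)} = -4 + L$
$q{\left(g,t \right)} = 6 + g$
$V{\left(Z,v \right)} = -4 + Z$
$f{\left(W,x \right)} = 12 + x$ ($f{\left(W,x \right)} = \left(6 + 6\right) + x = 12 + x$)
$\left(48 + f{\left(H{\left(V{\left(3,-4 \right)},2 \right)},1 \right)}\right) \left(-4\right) = \left(48 + \left(12 + 1\right)\right) \left(-4\right) = \left(48 + 13\right) \left(-4\right) = 61 \left(-4\right) = -244$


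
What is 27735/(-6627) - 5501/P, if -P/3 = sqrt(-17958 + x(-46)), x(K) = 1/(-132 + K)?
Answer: -9245/2209 - 5501*I*sqrt(22759258)/1917915 ≈ -4.1852 - 13.683*I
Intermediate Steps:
P = -15*I*sqrt(22759258)/178 (P = -3*sqrt(-17958 + 1/(-132 - 46)) = -3*sqrt(-17958 + 1/(-178)) = -3*sqrt(-17958 - 1/178) = -15*I*sqrt(22759258)/178 ≈ -402.02*I)
27735/(-6627) - 5501/P = 27735/(-6627) - 5501*I*sqrt(22759258)/1917915 = 27735*(-1/6627) - 5501*I*sqrt(22759258)/1917915 = -9245/2209 - 5501*I*sqrt(22759258)/1917915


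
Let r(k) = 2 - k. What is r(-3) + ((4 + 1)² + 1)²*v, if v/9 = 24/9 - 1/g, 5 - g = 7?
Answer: 19271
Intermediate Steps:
g = -2 (g = 5 - 1*7 = 5 - 7 = -2)
v = 57/2 (v = 9*(24/9 - 1/(-2)) = 9*(24*(⅑) - 1*(-½)) = 9*(8/3 + ½) = 9*(19/6) = 57/2 ≈ 28.500)
r(-3) + ((4 + 1)² + 1)²*v = (2 - 1*(-3)) + ((4 + 1)² + 1)²*(57/2) = (2 + 3) + (5² + 1)²*(57/2) = 5 + (25 + 1)²*(57/2) = 5 + 26²*(57/2) = 5 + 676*(57/2) = 5 + 19266 = 19271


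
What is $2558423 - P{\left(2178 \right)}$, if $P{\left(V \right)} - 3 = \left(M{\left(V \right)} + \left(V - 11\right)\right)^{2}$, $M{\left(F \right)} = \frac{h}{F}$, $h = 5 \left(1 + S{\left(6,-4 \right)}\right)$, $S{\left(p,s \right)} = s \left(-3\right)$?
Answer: $- \frac{10140091064401}{4743684} \approx -2.1376 \cdot 10^{6}$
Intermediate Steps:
$S{\left(p,s \right)} = - 3 s$
$h = 65$ ($h = 5 \left(1 - -12\right) = 5 \left(1 + 12\right) = 5 \cdot 13 = 65$)
$M{\left(F \right)} = \frac{65}{F}$
$P{\left(V \right)} = 3 + \left(-11 + V + \frac{65}{V}\right)^{2}$ ($P{\left(V \right)} = 3 + \left(\frac{65}{V} + \left(V - 11\right)\right)^{2} = 3 + \left(\frac{65}{V} + \left(-11 + V\right)\right)^{2} = 3 + \left(-11 + V + \frac{65}{V}\right)^{2}$)
$2558423 - P{\left(2178 \right)} = 2558423 - \left(3 + \frac{\left(65 + 2178^{2} - 23958\right)^{2}}{4743684}\right) = 2558423 - \left(3 + \frac{\left(65 + 4743684 - 23958\right)^{2}}{4743684}\right) = 2558423 - \left(3 + \frac{4719791^{2}}{4743684}\right) = 2558423 - \left(3 + \frac{1}{4743684} \cdot 22276427083681\right) = 2558423 - \left(3 + \frac{22276427083681}{4743684}\right) = 2558423 - \frac{22276441314733}{4743684} = - \frac{10140091064401}{4743684}$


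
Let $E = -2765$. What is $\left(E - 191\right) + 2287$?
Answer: $-669$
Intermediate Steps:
$\left(E - 191\right) + 2287 = \left(-2765 - 191\right) + 2287 = -2956 + 2287 = -669$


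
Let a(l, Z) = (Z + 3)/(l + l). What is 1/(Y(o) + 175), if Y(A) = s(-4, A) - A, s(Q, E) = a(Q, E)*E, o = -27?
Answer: 1/121 ≈ 0.0082645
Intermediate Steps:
a(l, Z) = (3 + Z)/(2*l) (a(l, Z) = (3 + Z)/((2*l)) = (3 + Z)*(1/(2*l)) = (3 + Z)/(2*l))
s(Q, E) = E*(3 + E)/(2*Q) (s(Q, E) = ((3 + E)/(2*Q))*E = E*(3 + E)/(2*Q))
Y(A) = -A - A*(3 + A)/8 (Y(A) = (1/2)*A*(3 + A)/(-4) - A = (1/2)*A*(-1/4)*(3 + A) - A = -A*(3 + A)/8 - A = -A - A*(3 + A)/8)
1/(Y(o) + 175) = 1/((1/8)*(-27)*(-11 - 1*(-27)) + 175) = 1/((1/8)*(-27)*(-11 + 27) + 175) = 1/((1/8)*(-27)*16 + 175) = 1/(-54 + 175) = 1/121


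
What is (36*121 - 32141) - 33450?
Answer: -61235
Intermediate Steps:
(36*121 - 32141) - 33450 = (4356 - 32141) - 33450 = -27785 - 33450 = -61235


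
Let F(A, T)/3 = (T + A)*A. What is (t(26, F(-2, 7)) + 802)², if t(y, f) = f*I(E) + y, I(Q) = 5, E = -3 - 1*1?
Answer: 459684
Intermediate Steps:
E = -4 (E = -3 - 1 = -4)
F(A, T) = 3*A*(A + T) (F(A, T) = 3*((T + A)*A) = 3*((A + T)*A) = 3*(A*(A + T)) = 3*A*(A + T))
t(y, f) = y + 5*f (t(y, f) = f*5 + y = 5*f + y = y + 5*f)
(t(26, F(-2, 7)) + 802)² = ((26 + 5*(3*(-2)*(-2 + 7))) + 802)² = ((26 + 5*(3*(-2)*5)) + 802)² = ((26 + 5*(-30)) + 802)² = ((26 - 150) + 802)² = (-124 + 802)² = 678² = 459684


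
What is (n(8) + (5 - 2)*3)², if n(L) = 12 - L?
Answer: 169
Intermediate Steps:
(n(8) + (5 - 2)*3)² = ((12 - 1*8) + (5 - 2)*3)² = ((12 - 8) + 3*3)² = (4 + 9)² = 13² = 169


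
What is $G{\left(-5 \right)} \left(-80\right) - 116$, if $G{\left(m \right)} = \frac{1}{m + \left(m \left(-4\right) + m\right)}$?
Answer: $-124$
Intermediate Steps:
$G{\left(m \right)} = - \frac{1}{2 m}$ ($G{\left(m \right)} = \frac{1}{m + \left(- 4 m + m\right)} = \frac{1}{m - 3 m} = \frac{1}{\left(-2\right) m} = - \frac{1}{2 m}$)
$G{\left(-5 \right)} \left(-80\right) - 116 = - \frac{1}{2 \left(-5\right)} \left(-80\right) - 116 = \left(- \frac{1}{2}\right) \left(- \frac{1}{5}\right) \left(-80\right) - 116 = \frac{1}{10} \left(-80\right) - 116 = -8 - 116 = -124$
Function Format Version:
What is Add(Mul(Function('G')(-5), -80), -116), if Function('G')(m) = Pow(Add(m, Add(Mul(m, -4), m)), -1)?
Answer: -124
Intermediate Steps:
Function('G')(m) = Mul(Rational(-1, 2), Pow(m, -1)) (Function('G')(m) = Pow(Add(m, Add(Mul(-4, m), m)), -1) = Pow(Add(m, Mul(-3, m)), -1) = Pow(Mul(-2, m), -1) = Mul(Rational(-1, 2), Pow(m, -1)))
Add(Mul(Function('G')(-5), -80), -116) = Add(Mul(Mul(Rational(-1, 2), Pow(-5, -1)), -80), -116) = Add(Mul(Mul(Rational(-1, 2), Rational(-1, 5)), -80), -116) = Add(Mul(Rational(1, 10), -80), -116) = Add(-8, -116) = -124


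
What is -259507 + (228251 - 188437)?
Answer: -219693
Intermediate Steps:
-259507 + (228251 - 188437) = -259507 + 39814 = -219693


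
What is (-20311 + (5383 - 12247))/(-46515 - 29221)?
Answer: 27175/75736 ≈ 0.35881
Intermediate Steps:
(-20311 + (5383 - 12247))/(-46515 - 29221) = (-20311 - 6864)/(-75736) = -27175*(-1/75736) = 27175/75736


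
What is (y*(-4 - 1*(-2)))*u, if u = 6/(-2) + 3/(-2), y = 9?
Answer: 81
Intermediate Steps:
u = -9/2 (u = 6*(-½) + 3*(-½) = -3 - 3/2 = -9/2 ≈ -4.5000)
(y*(-4 - 1*(-2)))*u = (9*(-4 - 1*(-2)))*(-9/2) = (9*(-4 + 2))*(-9/2) = (9*(-2))*(-9/2) = -18*(-9/2) = 81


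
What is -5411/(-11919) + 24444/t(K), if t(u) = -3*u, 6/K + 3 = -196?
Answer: 3221019809/11919 ≈ 2.7024e+5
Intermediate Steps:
K = -6/199 (K = 6/(-3 - 196) = 6/(-199) = 6*(-1/199) = -6/199 ≈ -0.030151)
-5411/(-11919) + 24444/t(K) = -5411/(-11919) + 24444/((-3*(-6/199))) = -5411*(-1/11919) + 24444/(18/199) = 5411/11919 + 24444*(199/18) = 5411/11919 + 270242 = 3221019809/11919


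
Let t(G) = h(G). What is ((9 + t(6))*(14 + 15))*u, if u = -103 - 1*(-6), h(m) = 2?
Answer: -30943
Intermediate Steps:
t(G) = 2
u = -97 (u = -103 + 6 = -97)
((9 + t(6))*(14 + 15))*u = ((9 + 2)*(14 + 15))*(-97) = (11*29)*(-97) = 319*(-97) = -30943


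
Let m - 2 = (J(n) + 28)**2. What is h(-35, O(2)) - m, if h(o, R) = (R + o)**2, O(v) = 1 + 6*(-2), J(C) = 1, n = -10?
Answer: 1273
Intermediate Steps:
O(v) = -11 (O(v) = 1 - 12 = -11)
m = 843 (m = 2 + (1 + 28)**2 = 2 + 29**2 = 2 + 841 = 843)
h(-35, O(2)) - m = (-11 - 35)**2 - 1*843 = (-46)**2 - 843 = 2116 - 843 = 1273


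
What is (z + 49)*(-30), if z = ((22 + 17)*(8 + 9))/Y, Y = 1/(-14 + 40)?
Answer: -518610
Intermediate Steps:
Y = 1/26 ≈ 0.038462
z = 17238 (z = ((22 + 17)*(8 + 9))/(1/26) = (39*17)*26 = 663*26 = 17238)
(z + 49)*(-30) = (17238 + 49)*(-30) = 17287*(-30) = -518610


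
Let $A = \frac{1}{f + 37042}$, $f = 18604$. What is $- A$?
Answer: $- \frac{1}{55646} \approx -1.7971 \cdot 10^{-5}$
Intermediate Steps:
$A = \frac{1}{55646}$ ($A = \frac{1}{18604 + 37042} = \frac{1}{55646} \approx 1.7971 \cdot 10^{-5}$)
$- A = \left(-1\right) \frac{1}{55646} = - \frac{1}{55646}$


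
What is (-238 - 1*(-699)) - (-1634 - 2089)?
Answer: 4184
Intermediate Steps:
(-238 - 1*(-699)) - (-1634 - 2089) = (-238 + 699) - 1*(-3723) = 461 + 3723 = 4184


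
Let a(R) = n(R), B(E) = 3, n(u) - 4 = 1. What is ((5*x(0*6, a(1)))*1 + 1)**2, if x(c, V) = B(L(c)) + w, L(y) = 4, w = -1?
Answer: 121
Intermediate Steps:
n(u) = 5 (n(u) = 4 + 1 = 5)
a(R) = 5
x(c, V) = 2 (x(c, V) = 3 - 1 = 2)
((5*x(0*6, a(1)))*1 + 1)**2 = ((5*2)*1 + 1)**2 = (10*1 + 1)**2 = (10 + 1)**2 = 11**2 = 121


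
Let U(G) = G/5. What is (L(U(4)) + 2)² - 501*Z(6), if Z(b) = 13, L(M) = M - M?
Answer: -6509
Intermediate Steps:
U(G) = G/5 (U(G) = G*(⅕) = G/5)
L(M) = 0
(L(U(4)) + 2)² - 501*Z(6) = (0 + 2)² - 501*13 = 2² - 6513 = 4 - 6513 = -6509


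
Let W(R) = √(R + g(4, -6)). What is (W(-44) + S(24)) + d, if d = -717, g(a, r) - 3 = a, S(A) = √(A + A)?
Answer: -717 + 4*√3 + I*√37 ≈ -710.07 + 6.0828*I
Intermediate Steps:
S(A) = √2*√A (S(A) = √(2*A) = √2*√A)
g(a, r) = 3 + a
W(R) = √(7 + R) (W(R) = √(R + (3 + 4)) = √(R + 7) = √(7 + R))
(W(-44) + S(24)) + d = (√(7 - 44) + √2*√24) - 717 = (√(-37) + √2*(2*√6)) - 717 = (I*√37 + 4*√3) - 717 = (4*√3 + I*√37) - 717 = -717 + 4*√3 + I*√37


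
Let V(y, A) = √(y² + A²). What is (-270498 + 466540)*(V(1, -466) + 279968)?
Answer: 54885486656 + 196042*√217157 ≈ 5.4977e+10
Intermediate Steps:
V(y, A) = √(A² + y²)
(-270498 + 466540)*(V(1, -466) + 279968) = (-270498 + 466540)*(√((-466)² + 1²) + 279968) = 196042*(√(217156 + 1) + 279968) = 196042*(√217157 + 279968) = 196042*(279968 + √217157) = 54885486656 + 196042*√217157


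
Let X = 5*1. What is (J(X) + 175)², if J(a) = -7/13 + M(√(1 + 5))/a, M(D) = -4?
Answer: 127418944/4225 ≈ 30158.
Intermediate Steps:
X = 5
J(a) = -7/13 - 4/a
(J(X) + 175)² = ((-7/13 - 4/5) + 175)² = ((-7/13 - 4*⅕) + 175)² = ((-7/13 - ⅘) + 175)² = (-87/65 + 175)² = (11288/65)² = 127418944/4225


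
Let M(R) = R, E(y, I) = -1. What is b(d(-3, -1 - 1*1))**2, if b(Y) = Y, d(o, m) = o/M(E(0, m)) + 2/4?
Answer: 49/4 ≈ 12.250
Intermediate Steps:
d(o, m) = 1/2 - o (d(o, m) = o/(-1) + 2/4 = o*(-1) + 2*(1/4) = -o + 1/2 = 1/2 - o)
b(d(-3, -1 - 1*1))**2 = (1/2 - 1*(-3))**2 = (1/2 + 3)**2 = (7/2)**2 = 49/4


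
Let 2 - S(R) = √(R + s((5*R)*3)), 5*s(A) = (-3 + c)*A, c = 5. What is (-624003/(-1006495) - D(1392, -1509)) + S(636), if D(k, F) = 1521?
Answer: -1528241902/1006495 - 2*√1113 ≈ -1585.1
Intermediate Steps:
s(A) = 2*A/5 (s(A) = ((-3 + 5)*A)/5 = (2*A)/5 = 2*A/5)
S(R) = 2 - √7*√R (S(R) = 2 - √(R + 2*((5*R)*3)/5) = 2 - √(R + 2*(15*R)/5) = 2 - √(R + 6*R) = 2 - √(7*R) = 2 - √7*√R)
(-624003/(-1006495) - D(1392, -1509)) + S(636) = (-624003/(-1006495) - 1*1521) + (2 - √7*√636) = (-624003*(-1/1006495) - 1521) + (2 - √7*2*√159) = (624003/1006495 - 1521) + (2 - 2*√1113) = -1530254892/1006495 + (2 - 2*√1113) = -1528241902/1006495 - 2*√1113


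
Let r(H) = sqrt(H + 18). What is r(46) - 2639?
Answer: -2631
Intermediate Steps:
r(H) = sqrt(18 + H)
r(46) - 2639 = sqrt(18 + 46) - 2639 = sqrt(64) - 2639 = 8 - 2639 = -2631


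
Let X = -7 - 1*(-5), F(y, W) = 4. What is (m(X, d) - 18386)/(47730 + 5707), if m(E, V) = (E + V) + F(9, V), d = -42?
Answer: -18426/53437 ≈ -0.34482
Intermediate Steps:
X = -2 (X = -7 + 5 = -2)
m(E, V) = 4 + E + V (m(E, V) = (E + V) + 4 = 4 + E + V)
(m(X, d) - 18386)/(47730 + 5707) = ((4 - 2 - 42) - 18386)/(47730 + 5707) = (-40 - 18386)/53437 = -18426*1/53437 = -18426/53437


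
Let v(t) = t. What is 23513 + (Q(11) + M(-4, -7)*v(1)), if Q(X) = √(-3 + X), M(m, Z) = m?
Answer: 23509 + 2*√2 ≈ 23512.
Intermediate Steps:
23513 + (Q(11) + M(-4, -7)*v(1)) = 23513 + (√(-3 + 11) - 4*1) = 23513 + (√8 - 4) = 23513 + (2*√2 - 4) = 23513 + (-4 + 2*√2) = 23509 + 2*√2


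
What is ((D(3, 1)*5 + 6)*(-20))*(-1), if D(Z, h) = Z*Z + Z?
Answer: 1320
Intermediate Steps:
D(Z, h) = Z + Z**2 (D(Z, h) = Z**2 + Z = Z + Z**2)
((D(3, 1)*5 + 6)*(-20))*(-1) = (((3*(1 + 3))*5 + 6)*(-20))*(-1) = (((3*4)*5 + 6)*(-20))*(-1) = ((12*5 + 6)*(-20))*(-1) = ((60 + 6)*(-20))*(-1) = (66*(-20))*(-1) = -1320*(-1) = 1320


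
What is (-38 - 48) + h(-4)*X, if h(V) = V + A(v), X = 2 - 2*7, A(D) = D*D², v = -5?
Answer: 1462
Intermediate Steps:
A(D) = D³
X = -12 (X = 2 - 14 = -12)
h(V) = -125 + V (h(V) = V + (-5)³ = V - 125 = -125 + V)
(-38 - 48) + h(-4)*X = (-38 - 48) + (-125 - 4)*(-12) = -86 - 129*(-12) = -86 + 1548 = 1462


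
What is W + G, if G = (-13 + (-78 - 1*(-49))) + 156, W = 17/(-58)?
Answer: 6595/58 ≈ 113.71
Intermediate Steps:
W = -17/58 (W = 17*(-1/58) = -17/58 ≈ -0.29310)
G = 114 (G = (-13 + (-78 + 49)) + 156 = (-13 - 29) + 156 = -42 + 156 = 114)
W + G = -17/58 + 114 = 6595/58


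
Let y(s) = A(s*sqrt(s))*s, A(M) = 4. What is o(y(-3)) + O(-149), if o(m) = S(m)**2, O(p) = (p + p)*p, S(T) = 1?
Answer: 44403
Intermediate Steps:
O(p) = 2*p**2 (O(p) = (2*p)*p = 2*p**2)
y(s) = 4*s
o(m) = 1 (o(m) = 1**2 = 1)
o(y(-3)) + O(-149) = 1 + 2*(-149)**2 = 1 + 2*22201 = 1 + 44402 = 44403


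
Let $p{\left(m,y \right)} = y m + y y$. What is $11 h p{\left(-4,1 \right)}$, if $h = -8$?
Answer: $264$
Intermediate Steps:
$p{\left(m,y \right)} = y^{2} + m y$ ($p{\left(m,y \right)} = m y + y^{2} = y^{2} + m y$)
$11 h p{\left(-4,1 \right)} = 11 \left(-8\right) 1 \left(-4 + 1\right) = - 88 \cdot 1 \left(-3\right) = \left(-88\right) \left(-3\right) = 264$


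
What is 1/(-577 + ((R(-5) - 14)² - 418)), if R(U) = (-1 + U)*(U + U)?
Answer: 1/1121 ≈ 0.00089206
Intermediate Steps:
R(U) = 2*U*(-1 + U) (R(U) = (-1 + U)*(2*U) = 2*U*(-1 + U))
1/(-577 + ((R(-5) - 14)² - 418)) = 1/(-577 + ((2*(-5)*(-1 - 5) - 14)² - 418)) = 1/(-577 + ((2*(-5)*(-6) - 14)² - 418)) = 1/(-577 + ((60 - 14)² - 418)) = 1/(-577 + (46² - 418)) = 1/(-577 + (2116 - 418)) = 1/(-577 + 1698) = 1/1121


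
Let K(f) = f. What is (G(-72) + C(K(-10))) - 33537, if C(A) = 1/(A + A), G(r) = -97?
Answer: -672681/20 ≈ -33634.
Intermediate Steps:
C(A) = 1/(2*A)
(G(-72) + C(K(-10))) - 33537 = (-97 + (1/2)/(-10)) - 33537 = (-97 + (1/2)*(-1/10)) - 33537 = (-97 - 1/20) - 33537 = -1941/20 - 33537 = -672681/20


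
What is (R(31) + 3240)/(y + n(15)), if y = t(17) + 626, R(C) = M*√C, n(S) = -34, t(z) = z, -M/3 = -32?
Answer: 1080/203 + 32*√31/203 ≈ 6.1979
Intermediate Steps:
M = 96 (M = -3*(-32) = 96)
R(C) = 96*√C
y = 643 (y = 17 + 626 = 643)
(R(31) + 3240)/(y + n(15)) = (96*√31 + 3240)/(643 - 34) = (3240 + 96*√31)/609 = (3240 + 96*√31)*(1/609) = 1080/203 + 32*√31/203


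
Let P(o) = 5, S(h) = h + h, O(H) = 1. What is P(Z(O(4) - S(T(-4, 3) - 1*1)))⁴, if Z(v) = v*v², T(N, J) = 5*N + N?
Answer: 625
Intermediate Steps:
T(N, J) = 6*N
S(h) = 2*h
Z(v) = v³
P(Z(O(4) - S(T(-4, 3) - 1*1)))⁴ = 5⁴ = 625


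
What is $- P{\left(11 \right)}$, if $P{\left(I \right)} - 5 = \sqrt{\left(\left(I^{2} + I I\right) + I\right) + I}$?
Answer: $-5 - 2 \sqrt{66} \approx -21.248$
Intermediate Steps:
$P{\left(I \right)} = 5 + \sqrt{2 I + 2 I^{2}}$ ($P{\left(I \right)} = 5 + \sqrt{\left(\left(I^{2} + I I\right) + I\right) + I} = 5 + \sqrt{\left(\left(I^{2} + I^{2}\right) + I\right) + I} = 5 + \sqrt{\left(2 I^{2} + I\right) + I} = 5 + \sqrt{\left(I + 2 I^{2}\right) + I} = 5 + \sqrt{2 I + 2 I^{2}}$)
$- P{\left(11 \right)} = - (5 + \sqrt{2} \sqrt{11 \left(1 + 11\right)}) = - (5 + \sqrt{2} \sqrt{11 \cdot 12}) = - (5 + \sqrt{2} \sqrt{132}) = - (5 + \sqrt{2} \cdot 2 \sqrt{33}) = - (5 + 2 \sqrt{66}) = -5 - 2 \sqrt{66}$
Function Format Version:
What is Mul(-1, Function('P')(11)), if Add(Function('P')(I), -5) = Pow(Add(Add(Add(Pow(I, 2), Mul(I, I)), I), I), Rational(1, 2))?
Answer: Add(-5, Mul(-2, Pow(66, Rational(1, 2)))) ≈ -21.248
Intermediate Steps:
Function('P')(I) = Add(5, Pow(Add(Mul(2, I), Mul(2, Pow(I, 2))), Rational(1, 2))) (Function('P')(I) = Add(5, Pow(Add(Add(Add(Pow(I, 2), Mul(I, I)), I), I), Rational(1, 2))) = Add(5, Pow(Add(Add(Add(Pow(I, 2), Pow(I, 2)), I), I), Rational(1, 2))) = Add(5, Pow(Add(Add(Mul(2, Pow(I, 2)), I), I), Rational(1, 2))) = Add(5, Pow(Add(Add(I, Mul(2, Pow(I, 2))), I), Rational(1, 2))) = Add(5, Pow(Add(Mul(2, I), Mul(2, Pow(I, 2))), Rational(1, 2))))
Mul(-1, Function('P')(11)) = Mul(-1, Add(5, Mul(Pow(2, Rational(1, 2)), Pow(Mul(11, Add(1, 11)), Rational(1, 2))))) = Mul(-1, Add(5, Mul(Pow(2, Rational(1, 2)), Pow(Mul(11, 12), Rational(1, 2))))) = Mul(-1, Add(5, Mul(Pow(2, Rational(1, 2)), Pow(132, Rational(1, 2))))) = Mul(-1, Add(5, Mul(Pow(2, Rational(1, 2)), Mul(2, Pow(33, Rational(1, 2)))))) = Mul(-1, Add(5, Mul(2, Pow(66, Rational(1, 2))))) = Add(-5, Mul(-2, Pow(66, Rational(1, 2))))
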